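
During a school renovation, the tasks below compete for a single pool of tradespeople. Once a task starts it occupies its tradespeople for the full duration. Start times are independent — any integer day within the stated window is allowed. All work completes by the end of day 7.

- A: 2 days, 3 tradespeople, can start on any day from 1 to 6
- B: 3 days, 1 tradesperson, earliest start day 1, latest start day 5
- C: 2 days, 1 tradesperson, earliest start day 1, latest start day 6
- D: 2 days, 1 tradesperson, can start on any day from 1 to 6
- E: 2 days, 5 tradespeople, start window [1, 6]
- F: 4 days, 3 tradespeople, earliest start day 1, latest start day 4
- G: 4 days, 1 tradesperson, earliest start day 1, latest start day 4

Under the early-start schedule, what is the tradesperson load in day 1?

15

At early start, day 1 has: A, B, C, D, E, F, G.
Demand: 3 + 1 + 1 + 1 + 5 + 3 + 1 = 15.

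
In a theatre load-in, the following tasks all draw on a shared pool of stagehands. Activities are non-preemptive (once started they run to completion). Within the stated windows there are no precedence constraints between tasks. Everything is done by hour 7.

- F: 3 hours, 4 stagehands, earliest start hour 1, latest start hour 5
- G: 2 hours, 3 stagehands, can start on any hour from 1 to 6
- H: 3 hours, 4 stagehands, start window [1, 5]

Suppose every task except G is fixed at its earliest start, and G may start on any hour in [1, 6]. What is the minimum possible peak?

8

G@1: h1:11  h2:11  h3:8  h4:0  h5:0  h6:0  h7:0 → peak 11
G@2: h1:8  h2:11  h3:11  h4:0  h5:0  h6:0  h7:0 → peak 11
G@3: h1:8  h2:8  h3:11  h4:3  h5:0  h6:0  h7:0 → peak 11
G@4: h1:8  h2:8  h3:8  h4:3  h5:3  h6:0  h7:0 → peak 8
G@5: h1:8  h2:8  h3:8  h4:0  h5:3  h6:3  h7:0 → peak 8
G@6: h1:8  h2:8  h3:8  h4:0  h5:0  h6:3  h7:3 → peak 8
Best is G@4, peak 8.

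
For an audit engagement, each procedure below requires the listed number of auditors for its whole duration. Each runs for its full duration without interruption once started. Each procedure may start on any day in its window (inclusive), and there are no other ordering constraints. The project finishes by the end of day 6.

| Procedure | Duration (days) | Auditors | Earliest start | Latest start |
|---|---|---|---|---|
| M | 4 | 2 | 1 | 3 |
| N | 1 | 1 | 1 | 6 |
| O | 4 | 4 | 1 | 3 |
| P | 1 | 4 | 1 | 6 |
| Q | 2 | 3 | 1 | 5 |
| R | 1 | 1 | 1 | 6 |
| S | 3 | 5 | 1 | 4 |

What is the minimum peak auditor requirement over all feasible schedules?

Early-start (M@1, N@1, O@1, P@1, Q@1, R@1, S@1) gives peak 20: d1:20  d2:14  d3:11  d4:6  d5:0  d6:0.
Shift Q→2, R→2, S→4.
Schedule M@1, N@1, O@1, P@1, Q@2, R@2, S@4: d1:11  d2:10  d3:9  d4:11  d5:5  d6:5 — peak 11.

11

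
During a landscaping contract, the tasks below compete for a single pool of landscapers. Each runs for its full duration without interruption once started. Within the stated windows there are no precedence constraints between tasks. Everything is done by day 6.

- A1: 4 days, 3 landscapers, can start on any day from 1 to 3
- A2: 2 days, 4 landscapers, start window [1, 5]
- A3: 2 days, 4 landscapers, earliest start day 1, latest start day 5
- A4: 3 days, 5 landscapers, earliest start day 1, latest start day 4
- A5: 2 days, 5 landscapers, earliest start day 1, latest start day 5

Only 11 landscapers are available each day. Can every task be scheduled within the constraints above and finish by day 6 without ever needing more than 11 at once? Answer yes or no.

Schedule A1@1, A2@1, A3@1, A4@3, A5@5: d1:11  d2:11  d3:8  d4:8  d5:10  d6:5 — peak 11 ≤ 11.

yes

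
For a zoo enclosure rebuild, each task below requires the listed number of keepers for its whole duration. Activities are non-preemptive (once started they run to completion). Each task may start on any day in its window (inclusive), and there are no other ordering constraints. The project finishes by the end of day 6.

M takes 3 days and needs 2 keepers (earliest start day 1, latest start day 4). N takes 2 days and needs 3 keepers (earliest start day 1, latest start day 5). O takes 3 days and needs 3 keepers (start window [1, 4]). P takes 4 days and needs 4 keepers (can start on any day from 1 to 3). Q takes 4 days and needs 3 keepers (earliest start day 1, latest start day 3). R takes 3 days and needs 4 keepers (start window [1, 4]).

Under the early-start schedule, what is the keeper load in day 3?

16

At early start, day 3 has: M, O, P, Q, R.
Demand: 2 + 3 + 4 + 3 + 4 = 16.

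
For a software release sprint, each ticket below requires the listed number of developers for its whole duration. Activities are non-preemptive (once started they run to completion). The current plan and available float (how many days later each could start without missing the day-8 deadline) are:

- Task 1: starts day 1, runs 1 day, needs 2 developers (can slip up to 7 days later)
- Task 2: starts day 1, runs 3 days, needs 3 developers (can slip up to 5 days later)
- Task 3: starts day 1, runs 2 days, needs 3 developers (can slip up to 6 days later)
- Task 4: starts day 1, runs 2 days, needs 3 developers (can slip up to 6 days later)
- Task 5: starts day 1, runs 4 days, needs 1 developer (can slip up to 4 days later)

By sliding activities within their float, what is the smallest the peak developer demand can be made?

Early-start (Task 1@1, Task 2@1, Task 3@1, Task 4@1, Task 5@1) gives peak 12: d1:12  d2:10  d3:4  d4:1  d5:0  d6:0  d7:0  d8:0.
Shift Task 2→2, Task 3→5, Task 4→7.
Schedule Task 1@1, Task 2@2, Task 3@5, Task 4@7, Task 5@1: d1:3  d2:4  d3:4  d4:4  d5:3  d6:3  d7:3  d8:3 — peak 4.
Total developer-days = 27 over 8 days ⇒ peak ≥ ⌈27/8⌉ = 4, so 4 is optimal.

4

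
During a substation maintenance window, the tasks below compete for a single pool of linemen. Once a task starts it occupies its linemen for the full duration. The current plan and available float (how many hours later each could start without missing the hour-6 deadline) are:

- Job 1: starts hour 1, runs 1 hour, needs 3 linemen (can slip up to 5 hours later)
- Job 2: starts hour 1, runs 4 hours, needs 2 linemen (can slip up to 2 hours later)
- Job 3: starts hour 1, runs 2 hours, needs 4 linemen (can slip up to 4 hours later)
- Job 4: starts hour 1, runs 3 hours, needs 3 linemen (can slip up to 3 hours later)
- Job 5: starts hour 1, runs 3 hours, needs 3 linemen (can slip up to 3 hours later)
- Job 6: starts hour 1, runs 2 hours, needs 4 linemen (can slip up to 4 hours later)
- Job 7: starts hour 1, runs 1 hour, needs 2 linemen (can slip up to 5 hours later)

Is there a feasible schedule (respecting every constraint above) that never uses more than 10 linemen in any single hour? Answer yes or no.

Schedule Job 1@1, Job 2@1, Job 3@5, Job 4@1, Job 5@2, Job 6@5, Job 7@4: h1:8  h2:8  h3:8  h4:7  h5:8  h6:8 — peak 8 ≤ 10.

yes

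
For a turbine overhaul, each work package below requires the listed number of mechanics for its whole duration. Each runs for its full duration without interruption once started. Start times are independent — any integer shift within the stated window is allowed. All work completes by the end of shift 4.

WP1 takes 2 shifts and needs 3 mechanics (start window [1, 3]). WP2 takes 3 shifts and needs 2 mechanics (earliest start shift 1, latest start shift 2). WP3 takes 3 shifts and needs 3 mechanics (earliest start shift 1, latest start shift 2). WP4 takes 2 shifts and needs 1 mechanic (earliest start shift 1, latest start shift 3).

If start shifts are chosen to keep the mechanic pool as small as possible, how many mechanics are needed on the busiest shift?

Early-start (WP1@1, WP2@1, WP3@1, WP4@1) gives peak 9: s1:9  s2:9  s3:5  s4:0.
Shift WP4→3.
Schedule WP1@1, WP2@1, WP3@1, WP4@3: s1:8  s2:8  s3:6  s4:1 — peak 8.

8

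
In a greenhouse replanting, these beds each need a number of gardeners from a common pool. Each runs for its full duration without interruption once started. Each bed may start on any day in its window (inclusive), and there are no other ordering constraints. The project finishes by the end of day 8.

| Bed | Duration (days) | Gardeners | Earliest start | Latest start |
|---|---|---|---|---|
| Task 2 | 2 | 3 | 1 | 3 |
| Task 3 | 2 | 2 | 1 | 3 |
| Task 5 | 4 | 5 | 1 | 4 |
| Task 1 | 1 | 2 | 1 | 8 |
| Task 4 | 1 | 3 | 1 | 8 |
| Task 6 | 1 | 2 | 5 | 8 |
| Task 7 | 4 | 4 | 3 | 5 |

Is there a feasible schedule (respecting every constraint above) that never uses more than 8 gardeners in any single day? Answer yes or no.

yes

Schedule Task 2@1, Task 3@3, Task 5@1, Task 1@5, Task 4@6, Task 6@5, Task 7@5: d1:8  d2:8  d3:7  d4:7  d5:8  d6:7  d7:4  d8:4 — peak 8 ≤ 8.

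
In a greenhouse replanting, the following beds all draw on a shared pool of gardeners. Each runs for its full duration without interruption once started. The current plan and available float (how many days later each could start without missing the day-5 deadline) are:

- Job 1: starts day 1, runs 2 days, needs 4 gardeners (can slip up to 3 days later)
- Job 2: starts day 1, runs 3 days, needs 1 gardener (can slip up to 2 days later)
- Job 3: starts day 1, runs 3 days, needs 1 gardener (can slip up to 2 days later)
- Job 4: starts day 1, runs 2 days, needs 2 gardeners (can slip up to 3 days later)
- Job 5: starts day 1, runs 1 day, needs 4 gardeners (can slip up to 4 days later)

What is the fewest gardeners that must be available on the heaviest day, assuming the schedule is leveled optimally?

Early-start (Job 1@1, Job 2@1, Job 3@1, Job 4@1, Job 5@1) gives peak 12: d1:12  d2:8  d3:2  d4:0  d5:0.
Shift Job 3→3, Job 4→3, Job 5→5.
Schedule Job 1@1, Job 2@1, Job 3@3, Job 4@3, Job 5@5: d1:5  d2:5  d3:4  d4:3  d5:5 — peak 5.
Total gardener-days = 22 over 5 days ⇒ peak ≥ ⌈22/5⌉ = 5, so 5 is optimal.

5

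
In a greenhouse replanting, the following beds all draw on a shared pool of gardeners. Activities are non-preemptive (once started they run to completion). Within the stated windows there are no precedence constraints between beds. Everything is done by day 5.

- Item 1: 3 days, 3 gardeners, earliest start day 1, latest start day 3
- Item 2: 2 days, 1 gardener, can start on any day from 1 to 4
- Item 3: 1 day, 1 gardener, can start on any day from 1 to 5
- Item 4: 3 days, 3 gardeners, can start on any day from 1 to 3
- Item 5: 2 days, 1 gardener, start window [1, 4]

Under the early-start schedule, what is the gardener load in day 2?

8

At early start, day 2 has: Item 1, Item 2, Item 4, Item 5.
Demand: 3 + 1 + 3 + 1 = 8.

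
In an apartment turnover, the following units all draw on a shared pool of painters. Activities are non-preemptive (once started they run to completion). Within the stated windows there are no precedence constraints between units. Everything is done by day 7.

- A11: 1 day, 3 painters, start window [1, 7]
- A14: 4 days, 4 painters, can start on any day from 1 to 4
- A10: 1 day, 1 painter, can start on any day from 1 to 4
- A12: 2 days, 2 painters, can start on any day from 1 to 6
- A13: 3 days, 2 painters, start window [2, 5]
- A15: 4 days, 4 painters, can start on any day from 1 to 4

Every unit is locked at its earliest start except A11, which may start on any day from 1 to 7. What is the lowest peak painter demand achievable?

A11@1: d1:14  d2:12  d3:10  d4:10  d5:0  d6:0  d7:0 → peak 14
A11@2: d1:11  d2:15  d3:10  d4:10  d5:0  d6:0  d7:0 → peak 15
A11@3: d1:11  d2:12  d3:13  d4:10  d5:0  d6:0  d7:0 → peak 13
A11@4: d1:11  d2:12  d3:10  d4:13  d5:0  d6:0  d7:0 → peak 13
A11@5: d1:11  d2:12  d3:10  d4:10  d5:3  d6:0  d7:0 → peak 12
A11@6: d1:11  d2:12  d3:10  d4:10  d5:0  d6:3  d7:0 → peak 12
A11@7: d1:11  d2:12  d3:10  d4:10  d5:0  d6:0  d7:3 → peak 12
Best is A11@5, peak 12.

12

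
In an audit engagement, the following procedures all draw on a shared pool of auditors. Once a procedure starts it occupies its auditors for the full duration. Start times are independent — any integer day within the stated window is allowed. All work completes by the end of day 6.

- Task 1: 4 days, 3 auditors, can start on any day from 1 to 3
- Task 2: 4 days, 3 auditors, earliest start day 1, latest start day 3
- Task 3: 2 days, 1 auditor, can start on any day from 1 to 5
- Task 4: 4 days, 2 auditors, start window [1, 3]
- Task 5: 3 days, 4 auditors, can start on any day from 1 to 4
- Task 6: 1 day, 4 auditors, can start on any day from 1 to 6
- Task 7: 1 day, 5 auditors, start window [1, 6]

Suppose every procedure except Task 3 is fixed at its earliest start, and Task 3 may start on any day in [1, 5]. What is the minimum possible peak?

Task 3@1: d1:22  d2:13  d3:12  d4:8  d5:0  d6:0 → peak 22
Task 3@2: d1:21  d2:13  d3:13  d4:8  d5:0  d6:0 → peak 21
Task 3@3: d1:21  d2:12  d3:13  d4:9  d5:0  d6:0 → peak 21
Task 3@4: d1:21  d2:12  d3:12  d4:9  d5:1  d6:0 → peak 21
Task 3@5: d1:21  d2:12  d3:12  d4:8  d5:1  d6:1 → peak 21
Best is Task 3@2, peak 21.

21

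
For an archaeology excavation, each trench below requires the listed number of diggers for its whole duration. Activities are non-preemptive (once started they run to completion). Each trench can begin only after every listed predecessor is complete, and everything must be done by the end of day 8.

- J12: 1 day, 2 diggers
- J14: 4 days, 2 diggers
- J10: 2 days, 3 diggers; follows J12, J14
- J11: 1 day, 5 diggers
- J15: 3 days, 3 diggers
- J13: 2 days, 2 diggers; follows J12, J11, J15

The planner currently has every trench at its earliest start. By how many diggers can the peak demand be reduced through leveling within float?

Early-start peak: d1:12  d2:5  d3:5  d4:4  d5:5  d6:3  d7:0  d8:0 ⇒ 12.
Leveled (J12@1, J14@1, J10@6, J11@5, J15@2, J13@6): d1:4  d2:5  d3:5  d4:5  d5:5  d6:5  d7:5  d8:0 ⇒ 5.
Reduction 12 − 5 = 7.

7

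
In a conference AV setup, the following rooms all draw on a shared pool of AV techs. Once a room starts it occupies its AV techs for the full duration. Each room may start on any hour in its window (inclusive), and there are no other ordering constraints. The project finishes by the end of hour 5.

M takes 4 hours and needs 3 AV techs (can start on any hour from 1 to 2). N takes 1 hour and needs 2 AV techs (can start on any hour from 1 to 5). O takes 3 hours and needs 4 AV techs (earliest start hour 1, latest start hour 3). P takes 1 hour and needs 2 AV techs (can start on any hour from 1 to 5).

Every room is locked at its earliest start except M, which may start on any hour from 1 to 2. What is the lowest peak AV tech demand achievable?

M@1: h1:11  h2:7  h3:7  h4:3  h5:0 → peak 11
M@2: h1:8  h2:7  h3:7  h4:3  h5:3 → peak 8
Best is M@2, peak 8.

8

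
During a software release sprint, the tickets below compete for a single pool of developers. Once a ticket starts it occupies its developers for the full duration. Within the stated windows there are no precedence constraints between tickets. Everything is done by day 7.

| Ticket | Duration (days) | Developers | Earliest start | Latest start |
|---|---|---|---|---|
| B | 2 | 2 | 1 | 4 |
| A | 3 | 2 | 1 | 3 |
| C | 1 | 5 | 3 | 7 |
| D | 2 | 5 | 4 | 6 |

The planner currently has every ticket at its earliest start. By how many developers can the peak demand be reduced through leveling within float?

Early-start peak: d1:4  d2:4  d3:7  d4:5  d5:5  d6:0  d7:0 ⇒ 7.
Leveled (B@1, A@1, C@4, D@5): d1:4  d2:4  d3:2  d4:5  d5:5  d6:5  d7:0 ⇒ 5.
Reduction 7 − 5 = 2.

2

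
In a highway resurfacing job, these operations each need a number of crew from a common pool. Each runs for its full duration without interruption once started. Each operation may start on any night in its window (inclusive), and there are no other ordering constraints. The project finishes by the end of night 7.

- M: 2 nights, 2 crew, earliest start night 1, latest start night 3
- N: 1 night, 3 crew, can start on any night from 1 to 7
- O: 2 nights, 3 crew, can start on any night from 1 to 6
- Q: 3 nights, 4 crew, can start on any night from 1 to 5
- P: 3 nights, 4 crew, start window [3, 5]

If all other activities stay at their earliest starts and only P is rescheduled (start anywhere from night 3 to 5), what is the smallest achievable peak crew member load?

P@3: n1:12  n2:9  n3:8  n4:4  n5:4  n6:0  n7:0 → peak 12
P@4: n1:12  n2:9  n3:4  n4:4  n5:4  n6:4  n7:0 → peak 12
P@5: n1:12  n2:9  n3:4  n4:0  n5:4  n6:4  n7:4 → peak 12
Best is P@3, peak 12.

12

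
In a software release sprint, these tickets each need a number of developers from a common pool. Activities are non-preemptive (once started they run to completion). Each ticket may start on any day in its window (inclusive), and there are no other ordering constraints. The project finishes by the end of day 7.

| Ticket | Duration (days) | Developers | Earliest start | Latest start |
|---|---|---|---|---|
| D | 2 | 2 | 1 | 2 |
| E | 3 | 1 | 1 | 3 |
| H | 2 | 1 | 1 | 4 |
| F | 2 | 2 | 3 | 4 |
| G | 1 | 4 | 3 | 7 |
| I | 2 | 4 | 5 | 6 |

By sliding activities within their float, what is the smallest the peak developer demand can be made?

Early-start (D@1, E@1, H@1, F@3, G@3, I@5) gives peak 7: d1:4  d2:4  d3:7  d4:2  d5:4  d6:4  d7:0.
Shift G→5, I→6.
Schedule D@1, E@1, H@1, F@3, G@5, I@6: d1:4  d2:4  d3:3  d4:2  d5:4  d6:4  d7:4 — peak 4.
Total developer-days = 25 over 7 days ⇒ peak ≥ ⌈25/7⌉ = 4, so 4 is optimal.

4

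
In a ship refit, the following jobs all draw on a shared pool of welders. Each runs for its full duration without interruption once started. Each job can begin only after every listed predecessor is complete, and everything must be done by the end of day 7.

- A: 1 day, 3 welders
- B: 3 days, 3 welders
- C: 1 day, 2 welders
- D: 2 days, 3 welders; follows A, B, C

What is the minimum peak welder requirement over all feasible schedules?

Early-start (A@1, B@1, C@1, D@4) gives peak 8: d1:8  d2:3  d3:3  d4:3  d5:3  d6:0  d7:0.
Shift B→2, C→5, D→6.
Schedule A@1, B@2, C@5, D@6: d1:3  d2:3  d3:3  d4:3  d5:2  d6:3  d7:3 — peak 3.
Total welder-days = 20 over 7 days ⇒ peak ≥ ⌈20/7⌉ = 3, so 3 is optimal.

3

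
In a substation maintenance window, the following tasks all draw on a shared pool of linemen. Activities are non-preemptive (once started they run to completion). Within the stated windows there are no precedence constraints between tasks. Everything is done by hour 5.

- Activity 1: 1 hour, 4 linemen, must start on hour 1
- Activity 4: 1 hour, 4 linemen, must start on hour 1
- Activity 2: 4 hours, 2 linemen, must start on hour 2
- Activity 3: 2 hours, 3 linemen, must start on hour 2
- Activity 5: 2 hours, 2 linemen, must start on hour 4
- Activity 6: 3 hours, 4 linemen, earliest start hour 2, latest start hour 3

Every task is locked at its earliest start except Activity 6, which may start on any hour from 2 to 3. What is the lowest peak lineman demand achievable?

9

Activity 6@2: h1:8  h2:9  h3:9  h4:8  h5:4 → peak 9
Activity 6@3: h1:8  h2:5  h3:9  h4:8  h5:8 → peak 9
Best is Activity 6@2, peak 9.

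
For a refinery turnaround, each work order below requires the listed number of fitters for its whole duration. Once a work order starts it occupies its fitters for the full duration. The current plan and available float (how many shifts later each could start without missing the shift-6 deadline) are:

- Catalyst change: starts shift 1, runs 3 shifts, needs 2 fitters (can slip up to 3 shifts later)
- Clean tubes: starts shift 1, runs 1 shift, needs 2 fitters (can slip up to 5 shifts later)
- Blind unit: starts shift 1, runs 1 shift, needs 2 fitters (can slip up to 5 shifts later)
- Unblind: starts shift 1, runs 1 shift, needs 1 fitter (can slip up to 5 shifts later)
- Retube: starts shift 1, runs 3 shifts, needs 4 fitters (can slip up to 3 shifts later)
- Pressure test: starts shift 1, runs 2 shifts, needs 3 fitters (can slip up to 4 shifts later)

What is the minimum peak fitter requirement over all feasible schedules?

Early-start (Catalyst change@1, Clean tubes@1, Blind unit@1, Unblind@1, Retube@1, Pressure test@1) gives peak 14: s1:14  s2:9  s3:6  s4:0  s5:0  s6:0.
Shift Unblind→2, Retube→4, Pressure test→2.
Schedule Catalyst change@1, Clean tubes@1, Blind unit@1, Unblind@2, Retube@4, Pressure test@2: s1:6  s2:6  s3:5  s4:4  s5:4  s6:4 — peak 6.

6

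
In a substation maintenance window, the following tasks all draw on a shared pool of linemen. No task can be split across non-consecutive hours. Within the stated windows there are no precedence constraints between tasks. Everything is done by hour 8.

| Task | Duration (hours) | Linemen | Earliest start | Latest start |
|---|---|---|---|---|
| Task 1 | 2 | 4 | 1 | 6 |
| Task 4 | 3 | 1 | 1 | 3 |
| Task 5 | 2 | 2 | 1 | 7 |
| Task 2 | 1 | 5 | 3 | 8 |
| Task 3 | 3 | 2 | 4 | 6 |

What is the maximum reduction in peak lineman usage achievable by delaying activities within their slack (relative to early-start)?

2

Early-start peak: h1:7  h2:7  h3:6  h4:2  h5:2  h6:2  h7:0  h8:0 ⇒ 7.
Leveled (Task 1@1, Task 4@1, Task 5@3, Task 2@5, Task 3@6): h1:5  h2:5  h3:3  h4:2  h5:5  h6:2  h7:2  h8:2 ⇒ 5.
Reduction 7 − 5 = 2.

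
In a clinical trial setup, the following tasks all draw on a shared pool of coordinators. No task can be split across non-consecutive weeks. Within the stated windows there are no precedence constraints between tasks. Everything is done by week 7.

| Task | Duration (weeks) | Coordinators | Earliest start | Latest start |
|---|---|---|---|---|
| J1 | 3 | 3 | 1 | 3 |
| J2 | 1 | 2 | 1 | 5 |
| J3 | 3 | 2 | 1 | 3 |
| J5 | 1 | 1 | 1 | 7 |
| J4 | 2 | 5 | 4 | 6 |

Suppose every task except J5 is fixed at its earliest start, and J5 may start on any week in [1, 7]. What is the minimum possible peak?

J5@1: w1:8  w2:5  w3:5  w4:5  w5:5  w6:0  w7:0 → peak 8
J5@2: w1:7  w2:6  w3:5  w4:5  w5:5  w6:0  w7:0 → peak 7
J5@3: w1:7  w2:5  w3:6  w4:5  w5:5  w6:0  w7:0 → peak 7
J5@4: w1:7  w2:5  w3:5  w4:6  w5:5  w6:0  w7:0 → peak 7
J5@5: w1:7  w2:5  w3:5  w4:5  w5:6  w6:0  w7:0 → peak 7
J5@6: w1:7  w2:5  w3:5  w4:5  w5:5  w6:1  w7:0 → peak 7
J5@7: w1:7  w2:5  w3:5  w4:5  w5:5  w6:0  w7:1 → peak 7
Best is J5@2, peak 7.

7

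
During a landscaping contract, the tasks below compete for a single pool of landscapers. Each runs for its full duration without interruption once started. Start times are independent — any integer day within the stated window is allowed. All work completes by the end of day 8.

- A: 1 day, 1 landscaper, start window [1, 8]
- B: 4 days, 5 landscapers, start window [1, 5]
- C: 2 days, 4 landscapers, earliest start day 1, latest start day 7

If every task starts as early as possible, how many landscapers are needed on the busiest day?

10

Early-start schedule: A@1, B@1, C@1.
Load per day: day 1: 10, day 2: 9, day 3: 5, day 4: 5, day 5: 0, day 6: 0, day 7: 0, day 8: 0.
Peak is 10.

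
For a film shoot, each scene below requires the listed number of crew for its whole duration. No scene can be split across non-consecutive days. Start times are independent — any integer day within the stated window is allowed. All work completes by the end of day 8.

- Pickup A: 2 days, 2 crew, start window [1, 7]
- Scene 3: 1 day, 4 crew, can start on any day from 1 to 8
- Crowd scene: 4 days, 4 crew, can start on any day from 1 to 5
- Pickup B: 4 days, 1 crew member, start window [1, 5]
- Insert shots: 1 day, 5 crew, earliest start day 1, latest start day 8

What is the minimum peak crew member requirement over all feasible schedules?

Early-start (Pickup A@1, Scene 3@1, Crowd scene@1, Pickup B@1, Insert shots@1) gives peak 16: d1:16  d2:7  d3:5  d4:5  d5:0  d6:0  d7:0  d8:0.
Shift Scene 3→3, Crowd scene→4, Insert shots→8.
Schedule Pickup A@1, Scene 3@3, Crowd scene@4, Pickup B@1, Insert shots@8: d1:3  d2:3  d3:5  d4:5  d5:4  d6:4  d7:4  d8:5 — peak 5.
Total crew member-days = 33 over 8 days ⇒ peak ≥ ⌈33/8⌉ = 5, so 5 is optimal.

5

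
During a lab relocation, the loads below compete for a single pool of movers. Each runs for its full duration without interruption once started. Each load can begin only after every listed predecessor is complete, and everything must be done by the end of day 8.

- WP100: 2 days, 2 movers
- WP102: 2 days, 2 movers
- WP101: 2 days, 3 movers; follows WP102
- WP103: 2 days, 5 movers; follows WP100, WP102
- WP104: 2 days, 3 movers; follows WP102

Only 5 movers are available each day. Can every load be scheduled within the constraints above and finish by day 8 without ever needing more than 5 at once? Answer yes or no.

yes

Schedule WP100@1, WP102@1, WP101@3, WP103@5, WP104@7: d1:4  d2:4  d3:3  d4:3  d5:5  d6:5  d7:3  d8:3 — peak 5 ≤ 5.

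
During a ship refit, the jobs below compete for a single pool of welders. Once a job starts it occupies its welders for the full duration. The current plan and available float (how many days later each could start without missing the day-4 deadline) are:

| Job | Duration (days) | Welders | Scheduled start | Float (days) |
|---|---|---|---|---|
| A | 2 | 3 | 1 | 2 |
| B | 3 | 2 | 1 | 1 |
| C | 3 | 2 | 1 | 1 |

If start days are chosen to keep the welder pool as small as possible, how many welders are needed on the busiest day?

7

Schedule A@1, B@1, C@1: d1:7  d2:7  d3:4  d4:0 — peak 7.
No arrangement of the 12 feasible schedules does better.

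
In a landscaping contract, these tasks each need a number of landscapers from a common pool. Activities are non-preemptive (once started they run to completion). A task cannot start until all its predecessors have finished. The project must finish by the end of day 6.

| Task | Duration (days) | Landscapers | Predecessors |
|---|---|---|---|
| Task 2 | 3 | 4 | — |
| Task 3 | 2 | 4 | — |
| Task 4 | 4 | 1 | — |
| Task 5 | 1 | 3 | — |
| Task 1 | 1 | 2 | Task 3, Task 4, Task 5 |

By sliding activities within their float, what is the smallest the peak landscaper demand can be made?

Early-start (Task 2@1, Task 3@1, Task 4@1, Task 5@1, Task 1@5) gives peak 12: d1:12  d2:9  d3:5  d4:1  d5:2  d6:0.
Shift Task 2→4, Task 5→3.
Schedule Task 2@4, Task 3@1, Task 4@1, Task 5@3, Task 1@5: d1:5  d2:5  d3:4  d4:5  d5:6  d6:4 — peak 6.

6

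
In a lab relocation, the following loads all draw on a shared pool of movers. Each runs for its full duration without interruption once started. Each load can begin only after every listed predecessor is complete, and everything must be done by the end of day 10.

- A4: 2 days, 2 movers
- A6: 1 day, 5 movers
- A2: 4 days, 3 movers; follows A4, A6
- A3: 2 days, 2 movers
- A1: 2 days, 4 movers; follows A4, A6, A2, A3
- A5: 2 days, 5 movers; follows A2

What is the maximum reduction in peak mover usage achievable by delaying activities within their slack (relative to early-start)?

Early-start peak: d1:9  d2:4  d3:3  d4:3  d5:3  d6:3  d7:9  d8:9  d9:0  d10:0 ⇒ 9.
Leveled (A4@1, A6@1, A2@3, A3@2, A1@7, A5@9): d1:7  d2:4  d3:5  d4:3  d5:3  d6:3  d7:4  d8:4  d9:5  d10:5 ⇒ 7.
Reduction 9 − 7 = 2.

2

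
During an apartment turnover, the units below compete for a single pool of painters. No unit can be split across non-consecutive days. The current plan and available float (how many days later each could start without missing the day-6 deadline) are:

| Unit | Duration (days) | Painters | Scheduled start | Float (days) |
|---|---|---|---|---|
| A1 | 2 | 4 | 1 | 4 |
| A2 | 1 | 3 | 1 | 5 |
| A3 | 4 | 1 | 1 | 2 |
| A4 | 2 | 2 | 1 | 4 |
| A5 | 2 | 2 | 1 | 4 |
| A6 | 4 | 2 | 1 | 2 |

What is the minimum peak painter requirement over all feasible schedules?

Early-start (A1@1, A2@1, A3@1, A4@1, A5@1, A6@1) gives peak 14: d1:14  d2:11  d3:3  d4:3  d5:0  d6:0.
Shift A2→3, A4→4, A5→5, A6→3.
Schedule A1@1, A2@3, A3@1, A4@4, A5@5, A6@3: d1:5  d2:5  d3:6  d4:5  d5:6  d6:4 — peak 6.
Total painter-days = 31 over 6 days ⇒ peak ≥ ⌈31/6⌉ = 6, so 6 is optimal.

6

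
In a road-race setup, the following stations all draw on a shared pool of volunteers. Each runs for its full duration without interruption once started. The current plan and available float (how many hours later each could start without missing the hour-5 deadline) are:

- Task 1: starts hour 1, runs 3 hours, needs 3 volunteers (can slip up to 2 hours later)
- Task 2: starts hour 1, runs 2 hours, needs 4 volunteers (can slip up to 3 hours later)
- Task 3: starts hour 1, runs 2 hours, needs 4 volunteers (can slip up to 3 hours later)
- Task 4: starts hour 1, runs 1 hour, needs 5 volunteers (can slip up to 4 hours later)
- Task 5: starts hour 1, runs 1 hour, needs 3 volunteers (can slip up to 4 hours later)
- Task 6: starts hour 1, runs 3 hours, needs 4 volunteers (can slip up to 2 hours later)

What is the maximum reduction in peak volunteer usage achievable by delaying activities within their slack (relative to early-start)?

Early-start peak: h1:23  h2:15  h3:7  h4:0  h5:0 ⇒ 23.
Leveled (Task 1@1, Task 2@1, Task 3@1, Task 4@4, Task 5@3, Task 6@3): h1:11  h2:11  h3:10  h4:9  h5:4 ⇒ 11.
Reduction 23 − 11 = 12.

12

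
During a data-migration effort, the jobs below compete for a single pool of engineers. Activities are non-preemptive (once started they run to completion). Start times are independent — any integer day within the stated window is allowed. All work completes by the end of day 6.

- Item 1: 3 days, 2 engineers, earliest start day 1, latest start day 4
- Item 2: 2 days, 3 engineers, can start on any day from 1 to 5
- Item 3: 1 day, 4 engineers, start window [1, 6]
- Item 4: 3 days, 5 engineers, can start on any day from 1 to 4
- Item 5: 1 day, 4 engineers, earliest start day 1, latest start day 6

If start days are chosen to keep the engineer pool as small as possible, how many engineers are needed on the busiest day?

7

Early-start (Item 1@1, Item 2@1, Item 3@1, Item 4@1, Item 5@1) gives peak 18: d1:18  d2:10  d3:7  d4:0  d5:0  d6:0.
Shift Item 2→4, Item 3→4, Item 5→5.
Schedule Item 1@1, Item 2@4, Item 3@4, Item 4@1, Item 5@5: d1:7  d2:7  d3:7  d4:7  d5:7  d6:0 — peak 7.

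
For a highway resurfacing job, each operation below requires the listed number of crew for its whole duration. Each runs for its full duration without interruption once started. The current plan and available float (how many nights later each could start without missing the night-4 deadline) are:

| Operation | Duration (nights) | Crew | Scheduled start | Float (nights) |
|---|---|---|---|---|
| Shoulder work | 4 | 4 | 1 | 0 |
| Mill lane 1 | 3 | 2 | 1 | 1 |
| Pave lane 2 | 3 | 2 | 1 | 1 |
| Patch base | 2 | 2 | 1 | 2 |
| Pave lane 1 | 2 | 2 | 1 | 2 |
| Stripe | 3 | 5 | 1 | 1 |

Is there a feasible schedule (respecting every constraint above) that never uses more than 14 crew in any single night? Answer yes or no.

no

The minimum achievable peak is 15; 14 < 15, so no feasible schedule stays within the cap.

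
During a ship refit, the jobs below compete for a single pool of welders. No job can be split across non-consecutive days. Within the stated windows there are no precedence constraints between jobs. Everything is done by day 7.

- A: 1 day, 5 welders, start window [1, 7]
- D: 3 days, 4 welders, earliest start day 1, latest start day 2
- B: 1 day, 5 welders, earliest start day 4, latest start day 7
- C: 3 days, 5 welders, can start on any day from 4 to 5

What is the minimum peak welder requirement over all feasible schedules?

9

Early-start (A@1, D@1, B@4, C@4) gives peak 10: d1:9  d2:4  d3:4  d4:10  d5:5  d6:5  d7:0.
Shift C→5.
Schedule A@1, D@1, B@4, C@5: d1:9  d2:4  d3:4  d4:5  d5:5  d6:5  d7:5 — peak 9.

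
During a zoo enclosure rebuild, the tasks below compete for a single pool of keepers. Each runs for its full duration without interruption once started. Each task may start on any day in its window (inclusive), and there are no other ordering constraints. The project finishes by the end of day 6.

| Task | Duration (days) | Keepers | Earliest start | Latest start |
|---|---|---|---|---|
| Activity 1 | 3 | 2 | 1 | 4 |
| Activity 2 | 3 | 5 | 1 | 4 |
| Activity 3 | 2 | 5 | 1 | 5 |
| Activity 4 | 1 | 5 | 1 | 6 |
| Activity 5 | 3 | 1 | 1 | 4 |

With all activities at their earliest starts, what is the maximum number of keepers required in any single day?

Early-start schedule: Activity 1@1, Activity 2@1, Activity 3@1, Activity 4@1, Activity 5@1.
Load per day: day 1: 18, day 2: 13, day 3: 8, day 4: 0, day 5: 0, day 6: 0.
Peak is 18.

18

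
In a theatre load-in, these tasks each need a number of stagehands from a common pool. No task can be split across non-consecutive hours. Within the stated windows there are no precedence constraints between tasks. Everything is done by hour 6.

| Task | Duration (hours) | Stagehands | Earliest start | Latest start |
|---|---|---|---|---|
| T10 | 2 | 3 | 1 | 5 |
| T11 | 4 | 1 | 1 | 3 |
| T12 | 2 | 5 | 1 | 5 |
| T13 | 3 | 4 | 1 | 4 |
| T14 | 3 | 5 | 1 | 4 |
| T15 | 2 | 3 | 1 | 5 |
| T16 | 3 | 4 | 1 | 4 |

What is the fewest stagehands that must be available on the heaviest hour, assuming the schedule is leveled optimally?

12

Early-start (T10@1, T11@1, T12@1, T13@1, T14@1, T15@1, T16@1) gives peak 25: h1:25  h2:25  h3:14  h4:1  h5:0  h6:0.
Shift T12→5, T14→4, T15→3.
Schedule T10@1, T11@1, T12@5, T13@1, T14@4, T15@3, T16@1: h1:12  h2:12  h3:12  h4:9  h5:10  h6:10 — peak 12.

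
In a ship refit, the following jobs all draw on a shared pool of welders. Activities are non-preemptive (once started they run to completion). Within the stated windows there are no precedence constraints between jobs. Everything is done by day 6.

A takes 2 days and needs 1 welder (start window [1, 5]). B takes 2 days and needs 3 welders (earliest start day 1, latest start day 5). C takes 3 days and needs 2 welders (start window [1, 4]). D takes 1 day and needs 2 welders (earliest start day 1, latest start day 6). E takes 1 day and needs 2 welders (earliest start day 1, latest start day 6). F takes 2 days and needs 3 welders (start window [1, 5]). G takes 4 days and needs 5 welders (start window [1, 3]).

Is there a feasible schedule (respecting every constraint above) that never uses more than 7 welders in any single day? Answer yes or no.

no

Total welder-days = 44; over 6 days the average is 44/6 > 7, so some day must exceed 7.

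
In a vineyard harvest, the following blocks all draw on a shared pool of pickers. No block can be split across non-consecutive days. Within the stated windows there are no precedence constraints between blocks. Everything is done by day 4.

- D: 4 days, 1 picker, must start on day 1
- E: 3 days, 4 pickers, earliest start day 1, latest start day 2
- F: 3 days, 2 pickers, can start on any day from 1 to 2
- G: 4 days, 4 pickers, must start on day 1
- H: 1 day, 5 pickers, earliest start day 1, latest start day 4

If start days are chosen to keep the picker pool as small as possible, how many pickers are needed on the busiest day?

Early-start (D@1, E@1, F@1, G@1, H@1) gives peak 16: d1:16  d2:11  d3:11  d4:5.
Shift H→4.
Schedule D@1, E@1, F@1, G@1, H@4: d1:11  d2:11  d3:11  d4:10 — peak 11.
Total picker-days = 43 over 4 days ⇒ peak ≥ ⌈43/4⌉ = 11, so 11 is optimal.

11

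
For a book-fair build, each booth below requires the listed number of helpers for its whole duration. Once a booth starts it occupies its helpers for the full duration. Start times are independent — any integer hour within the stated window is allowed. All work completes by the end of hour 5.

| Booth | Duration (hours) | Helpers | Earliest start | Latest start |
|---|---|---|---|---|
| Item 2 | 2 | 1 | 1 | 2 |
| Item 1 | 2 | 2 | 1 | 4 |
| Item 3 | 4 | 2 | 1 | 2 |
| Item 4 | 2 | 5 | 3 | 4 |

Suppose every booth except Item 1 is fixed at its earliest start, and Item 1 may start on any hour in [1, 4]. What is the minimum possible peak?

7

Item 1@1: h1:5  h2:5  h3:7  h4:7  h5:0 → peak 7
Item 1@2: h1:3  h2:5  h3:9  h4:7  h5:0 → peak 9
Item 1@3: h1:3  h2:3  h3:9  h4:9  h5:0 → peak 9
Item 1@4: h1:3  h2:3  h3:7  h4:9  h5:2 → peak 9
Best is Item 1@1, peak 7.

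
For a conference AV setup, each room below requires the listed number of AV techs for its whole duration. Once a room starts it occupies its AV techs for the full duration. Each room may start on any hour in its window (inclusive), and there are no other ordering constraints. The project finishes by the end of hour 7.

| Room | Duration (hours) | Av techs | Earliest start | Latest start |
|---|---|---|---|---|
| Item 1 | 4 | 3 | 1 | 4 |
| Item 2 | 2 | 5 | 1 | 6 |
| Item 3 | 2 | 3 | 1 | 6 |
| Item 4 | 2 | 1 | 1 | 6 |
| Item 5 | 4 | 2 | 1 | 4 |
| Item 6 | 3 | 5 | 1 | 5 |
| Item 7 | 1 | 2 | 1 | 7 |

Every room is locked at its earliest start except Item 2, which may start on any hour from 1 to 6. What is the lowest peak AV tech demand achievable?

16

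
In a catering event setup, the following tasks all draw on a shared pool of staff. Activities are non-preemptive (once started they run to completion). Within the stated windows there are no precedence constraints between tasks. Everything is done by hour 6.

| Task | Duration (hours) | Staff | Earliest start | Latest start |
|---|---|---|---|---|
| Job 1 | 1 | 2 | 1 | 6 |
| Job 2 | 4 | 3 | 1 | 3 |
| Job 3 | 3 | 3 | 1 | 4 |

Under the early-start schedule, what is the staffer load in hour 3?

6

At early start, hour 3 has: Job 2, Job 3.
Demand: 3 + 3 = 6.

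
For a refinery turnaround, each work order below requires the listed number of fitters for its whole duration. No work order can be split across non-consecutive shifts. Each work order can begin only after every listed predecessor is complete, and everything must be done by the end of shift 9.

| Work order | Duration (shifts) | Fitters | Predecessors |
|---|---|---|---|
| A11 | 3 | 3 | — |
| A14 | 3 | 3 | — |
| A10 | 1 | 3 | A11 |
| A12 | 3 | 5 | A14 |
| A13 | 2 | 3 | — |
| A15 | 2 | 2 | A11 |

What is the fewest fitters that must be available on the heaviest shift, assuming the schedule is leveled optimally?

6

Early-start (A11@1, A14@1, A10@4, A12@4, A13@1, A15@4) gives peak 10: s1:9  s2:9  s3:6  s4:10  s5:7  s6:5  s7:0  s8:0  s9:0.
Shift A12→5, A13→8, A15→8.
Schedule A11@1, A14@1, A10@4, A12@5, A13@8, A15@8: s1:6  s2:6  s3:6  s4:3  s5:5  s6:5  s7:5  s8:5  s9:5 — peak 6.
Total fitter-shifts = 46 over 9 shifts ⇒ peak ≥ ⌈46/9⌉ = 6, so 6 is optimal.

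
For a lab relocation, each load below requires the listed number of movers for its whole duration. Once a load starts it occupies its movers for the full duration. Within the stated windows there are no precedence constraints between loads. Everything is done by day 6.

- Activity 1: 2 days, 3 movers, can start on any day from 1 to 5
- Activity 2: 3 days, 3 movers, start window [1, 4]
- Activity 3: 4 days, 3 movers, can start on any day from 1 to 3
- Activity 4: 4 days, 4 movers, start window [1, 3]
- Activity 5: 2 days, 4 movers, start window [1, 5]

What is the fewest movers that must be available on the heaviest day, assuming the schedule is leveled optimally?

Early-start (Activity 1@1, Activity 2@1, Activity 3@1, Activity 4@1, Activity 5@1) gives peak 17: d1:17  d2:17  d3:10  d4:7  d5:0  d6:0.
Shift Activity 4→3, Activity 5→5.
Schedule Activity 1@1, Activity 2@1, Activity 3@1, Activity 4@3, Activity 5@5: d1:9  d2:9  d3:10  d4:7  d5:8  d6:8 — peak 10.

10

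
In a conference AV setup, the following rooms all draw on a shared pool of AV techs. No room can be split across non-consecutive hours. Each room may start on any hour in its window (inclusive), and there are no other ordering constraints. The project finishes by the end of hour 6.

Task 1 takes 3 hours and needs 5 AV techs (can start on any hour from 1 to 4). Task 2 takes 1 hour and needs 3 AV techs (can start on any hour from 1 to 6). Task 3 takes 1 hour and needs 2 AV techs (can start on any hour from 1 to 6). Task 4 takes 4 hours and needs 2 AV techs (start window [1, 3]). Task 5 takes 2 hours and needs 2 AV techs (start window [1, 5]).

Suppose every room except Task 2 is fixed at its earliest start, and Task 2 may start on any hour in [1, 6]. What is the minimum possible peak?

Task 2@1: h1:14  h2:9  h3:7  h4:2  h5:0  h6:0 → peak 14
Task 2@2: h1:11  h2:12  h3:7  h4:2  h5:0  h6:0 → peak 12
Task 2@3: h1:11  h2:9  h3:10  h4:2  h5:0  h6:0 → peak 11
Task 2@4: h1:11  h2:9  h3:7  h4:5  h5:0  h6:0 → peak 11
Task 2@5: h1:11  h2:9  h3:7  h4:2  h5:3  h6:0 → peak 11
Task 2@6: h1:11  h2:9  h3:7  h4:2  h5:0  h6:3 → peak 11
Best is Task 2@3, peak 11.

11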